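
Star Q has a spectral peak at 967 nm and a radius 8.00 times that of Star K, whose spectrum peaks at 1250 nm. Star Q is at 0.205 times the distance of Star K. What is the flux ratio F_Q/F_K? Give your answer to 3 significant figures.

Wien's law: T_Q/T_K = λ_K/λ_Q = 1250/967 = 1.293.
L_Q/L_K = (R_Q/R_K)²(T_Q/T_K)⁴ = (8.00)²(1.293)⁴ = 178.7.
F_Q/F_K = (L_Q/L_K)/(d_Q/d_K)² = 178.7/(0.205)² = 4252.

4.25×10^3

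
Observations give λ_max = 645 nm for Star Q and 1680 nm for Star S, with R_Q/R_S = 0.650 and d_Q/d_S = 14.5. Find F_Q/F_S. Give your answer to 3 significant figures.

Wien's law: T_Q/T_S = λ_S/λ_Q = 1680/645 = 2.605.
L_Q/L_S = (R_Q/R_S)²(T_Q/T_S)⁴ = (0.650)²(2.605)⁴ = 19.45.
F_Q/F_S = (L_Q/L_S)/(d_Q/d_S)² = 19.45/(14.5)² = 0.09249.

0.0925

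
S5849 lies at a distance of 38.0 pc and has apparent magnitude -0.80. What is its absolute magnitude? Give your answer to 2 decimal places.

-3.70

M = m − 5 log₁₀(d/10 pc) = -0.80 − 5 log₁₀(38.0/10)
  = -0.80 − 5 × 0.580 = -0.80 − 2.90 = -3.70.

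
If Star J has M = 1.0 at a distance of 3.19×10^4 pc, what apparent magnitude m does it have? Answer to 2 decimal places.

m = M + 5 log₁₀(d/10 pc) = 1.0 + 5 log₁₀(3.19×10^4/10)
  = 1.0 + 5 × 3.504 = 1.0 + 17.52 = 18.52.

18.52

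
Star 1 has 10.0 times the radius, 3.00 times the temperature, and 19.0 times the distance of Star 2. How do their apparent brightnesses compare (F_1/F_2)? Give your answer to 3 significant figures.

L_1/L_2 = (R_1/R_2)²(T_1/T_2)⁴ = (10.0)² × (3.00)⁴ = 8100.
F_1/F_2 = (L_1/L_2)/(d_1/d_2)² = 8100 / (19.0)² = 22.44.

22.4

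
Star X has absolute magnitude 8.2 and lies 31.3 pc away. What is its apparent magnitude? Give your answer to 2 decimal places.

10.68

m = M + 5 log₁₀(d/10 pc) = 8.2 + 5 log₁₀(31.3/10)
  = 8.2 + 5 × 0.496 = 8.2 + 2.48 = 10.68.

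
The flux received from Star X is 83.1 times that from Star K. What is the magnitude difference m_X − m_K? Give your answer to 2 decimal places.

m_X − m_K = −2.5 log₁₀(F_X/F_K) = −2.5 log₁₀(83.1) = −2.5 × (1.920) = -4.799.

-4.80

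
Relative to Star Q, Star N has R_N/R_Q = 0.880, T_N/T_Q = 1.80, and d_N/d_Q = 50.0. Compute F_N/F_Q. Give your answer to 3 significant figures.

0.00325

L_N/L_Q = (R_N/R_Q)²(T_N/T_Q)⁴ = (0.880)² × (1.80)⁴ = 8.129.
F_N/F_Q = (L_N/L_Q)/(d_N/d_Q)² = 8.129 / (50.0)² = 0.003252.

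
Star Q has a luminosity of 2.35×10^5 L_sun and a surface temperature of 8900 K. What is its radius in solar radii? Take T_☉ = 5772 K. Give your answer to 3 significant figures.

204 solar radii

R/R_☉ = √(L/L_☉) / (T/T_☉)² = √(2.35×10^5) / (1.542)²
       = 484.8 / 2.378 = 203.9.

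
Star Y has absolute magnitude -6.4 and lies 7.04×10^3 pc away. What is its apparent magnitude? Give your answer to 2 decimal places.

7.84

m = M + 5 log₁₀(d/10 pc) = -6.4 + 5 log₁₀(7.04×10^3/10)
  = -6.4 + 5 × 2.848 = -6.4 + 14.24 = 7.84.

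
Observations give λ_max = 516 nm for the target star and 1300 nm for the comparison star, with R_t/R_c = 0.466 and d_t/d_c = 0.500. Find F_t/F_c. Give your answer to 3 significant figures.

35.0

Wien's law: T_t/T_c = λ_c/λ_t = 1300/516 = 2.519.
L_t/L_c = (R_t/R_c)²(T_t/T_c)⁴ = (0.466)²(2.519)⁴ = 8.749.
F_t/F_c = (L_t/L_c)/(d_t/d_c)² = 8.749/(0.500)² = 35.00.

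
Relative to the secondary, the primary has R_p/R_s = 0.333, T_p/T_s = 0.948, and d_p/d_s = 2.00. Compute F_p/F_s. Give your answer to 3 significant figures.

0.0224

L_p/L_s = (R_p/R_s)²(T_p/T_s)⁴ = (0.333)² × (0.948)⁴ = 0.08956.
F_p/F_s = (L_p/L_s)/(d_p/d_s)² = 0.08956 / (2.00)² = 0.02239.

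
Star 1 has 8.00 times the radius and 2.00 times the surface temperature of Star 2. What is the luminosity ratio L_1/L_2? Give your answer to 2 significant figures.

1.0×10^3

From the Stefan–Boltzmann law, L ∝ R²T⁴, so
L_1/L_2 = (R_1/R_2)² (T_1/T_2)⁴ = (8.00)² × (2.00)⁴ = 64.00 × 16.00 = 1024.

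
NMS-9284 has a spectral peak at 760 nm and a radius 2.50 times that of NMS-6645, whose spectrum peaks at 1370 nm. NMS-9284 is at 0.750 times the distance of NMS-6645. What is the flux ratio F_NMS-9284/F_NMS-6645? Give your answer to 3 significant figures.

Wien's law: T_NMS-9284/T_NMS-6645 = λ_NMS-6645/λ_NMS-9284 = 1370/760 = 1.803.
L_NMS-9284/L_NMS-6645 = (R_NMS-9284/R_NMS-6645)²(T_NMS-9284/T_NMS-6645)⁴ = (2.50)²(1.803)⁴ = 65.99.
F_NMS-9284/F_NMS-6645 = (L_NMS-9284/L_NMS-6645)/(d_NMS-9284/d_NMS-6645)² = 65.99/(0.750)² = 117.3.

117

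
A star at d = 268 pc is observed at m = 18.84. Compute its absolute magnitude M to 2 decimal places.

M = m − 5 log₁₀(d/10 pc) = 18.84 − 5 log₁₀(268/10)
  = 18.84 − 5 × 1.428 = 18.84 − 7.14 = 11.70.

11.70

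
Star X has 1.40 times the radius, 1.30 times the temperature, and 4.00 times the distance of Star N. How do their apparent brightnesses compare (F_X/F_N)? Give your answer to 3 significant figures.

L_X/L_N = (R_X/R_N)²(T_X/T_N)⁴ = (1.40)² × (1.30)⁴ = 5.598.
F_X/F_N = (L_X/L_N)/(d_X/d_N)² = 5.598 / (4.00)² = 0.3499.

0.350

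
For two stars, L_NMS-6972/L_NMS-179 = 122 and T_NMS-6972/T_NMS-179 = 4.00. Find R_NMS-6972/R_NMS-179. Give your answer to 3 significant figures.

L ∝ R²T⁴ gives R ∝ √L / T², so
R_NMS-6972/R_NMS-179 = √(122) / (4.00)² = 11.05 / 16.00 = 0.6903.

0.690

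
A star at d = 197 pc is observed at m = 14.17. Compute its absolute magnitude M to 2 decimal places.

7.70

M = m − 5 log₁₀(d/10 pc) = 14.17 − 5 log₁₀(197/10)
  = 14.17 − 5 × 1.294 = 14.17 − 6.47 = 7.70.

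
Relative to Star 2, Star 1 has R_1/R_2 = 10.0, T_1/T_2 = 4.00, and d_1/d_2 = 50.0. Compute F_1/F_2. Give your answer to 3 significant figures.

L_1/L_2 = (R_1/R_2)²(T_1/T_2)⁴ = (10.0)² × (4.00)⁴ = 2.560×10^4.
F_1/F_2 = (L_1/L_2)/(d_1/d_2)² = 2.560×10^4 / (50.0)² = 10.24.

10.2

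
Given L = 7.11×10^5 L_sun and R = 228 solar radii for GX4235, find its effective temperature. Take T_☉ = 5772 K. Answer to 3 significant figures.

T/T_☉ = (L/L_☉)^(1/4) / (R/R_☉)^(1/2)
T = 5772 × (7.11×10^5)^(1/4) / √(228) = 5772 × 29.04 / 15.10 = 1.110×10^4 K.

1.11×10^4 K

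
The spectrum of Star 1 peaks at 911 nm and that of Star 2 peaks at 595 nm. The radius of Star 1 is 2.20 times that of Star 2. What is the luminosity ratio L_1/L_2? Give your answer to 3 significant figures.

Wien's law gives T ∝ 1/λ_max, so T_1/T_2 = λ_2/λ_1 = 595/911 = 0.6531.
Then L ∝ R²T⁴ gives L_1/L_2 = (2.20)² × (0.6531)⁴ = 4.840 × 0.1820 = 0.8807.

0.881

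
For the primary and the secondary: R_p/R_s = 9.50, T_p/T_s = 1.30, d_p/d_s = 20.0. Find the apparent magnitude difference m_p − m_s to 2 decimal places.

L_p/L_s = (9.50)²(1.30)⁴ = 257.8.
F_p/F_s = (L_p/L_s)/(d_p/d_s)² = 257.8/400.0 = 0.6444.
m_p − m_s = −2.5 log₁₀(0.6444) = 0.48.

0.48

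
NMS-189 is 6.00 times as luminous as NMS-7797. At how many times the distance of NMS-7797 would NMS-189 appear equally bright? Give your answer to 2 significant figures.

Equal flux requires L_NMS-189/d_NMS-189² = L_NMS-7797/d_NMS-7797², so d_NMS-189/d_NMS-7797 = √(L_NMS-189/L_NMS-7797)
= √(6.00) = 2.449.

2.4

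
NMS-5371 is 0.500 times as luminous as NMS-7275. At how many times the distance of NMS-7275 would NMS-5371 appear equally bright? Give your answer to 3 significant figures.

0.707

Equal flux requires L_NMS-5371/d_NMS-5371² = L_NMS-7275/d_NMS-7275², so d_NMS-5371/d_NMS-7275 = √(L_NMS-5371/L_NMS-7275)
= √(0.500) = 0.7071.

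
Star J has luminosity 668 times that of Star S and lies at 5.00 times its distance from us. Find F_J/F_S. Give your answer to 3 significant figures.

F = L/(4πd²), so F_J/F_S = (L_J/L_S) / (d_J/d_S)²
= 668 / (5.00)² = 668 / 25.00 = 26.72.

26.7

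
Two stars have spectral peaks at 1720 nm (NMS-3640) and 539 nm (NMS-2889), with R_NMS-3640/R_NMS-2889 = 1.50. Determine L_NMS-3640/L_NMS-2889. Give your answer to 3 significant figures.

0.0217

Wien's law gives T ∝ 1/λ_max, so T_NMS-3640/T_NMS-2889 = λ_NMS-2889/λ_NMS-3640 = 539/1720 = 0.3134.
Then L ∝ R²T⁴ gives L_NMS-3640/L_NMS-2889 = (1.50)² × (0.3134)⁴ = 2.250 × 0.009644 = 0.02170.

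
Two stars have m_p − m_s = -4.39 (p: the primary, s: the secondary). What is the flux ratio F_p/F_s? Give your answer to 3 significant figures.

57.0

F_p/F_s = 10^(−(m_p − m_s)/2.5) = 10^(4.39/2.5) = 10^1.756 = 57.02.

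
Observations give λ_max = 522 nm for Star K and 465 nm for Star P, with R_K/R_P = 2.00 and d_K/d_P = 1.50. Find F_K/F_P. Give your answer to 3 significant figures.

Wien's law: T_K/T_P = λ_P/λ_K = 465/522 = 0.8908.
L_K/L_P = (R_K/R_P)²(T_K/T_P)⁴ = (2.00)²(0.8908)⁴ = 2.519.
F_K/F_P = (L_K/L_P)/(d_K/d_P)² = 2.519/(1.50)² = 1.119.

1.12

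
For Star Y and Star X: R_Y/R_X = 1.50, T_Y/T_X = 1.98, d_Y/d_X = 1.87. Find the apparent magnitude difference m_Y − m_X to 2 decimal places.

-2.49

L_Y/L_X = (1.50)²(1.98)⁴ = 34.58.
F_Y/F_X = (L_Y/L_X)/(d_Y/d_X)² = 34.58/3.497 = 9.889.
m_Y − m_X = −2.5 log₁₀(9.889) = -2.49.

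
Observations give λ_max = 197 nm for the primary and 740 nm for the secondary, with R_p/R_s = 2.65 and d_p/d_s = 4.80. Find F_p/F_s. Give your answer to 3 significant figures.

Wien's law: T_p/T_s = λ_s/λ_p = 740/197 = 3.756.
L_p/L_s = (R_p/R_s)²(T_p/T_s)⁴ = (2.65)²(3.756)⁴ = 1398.
F_p/F_s = (L_p/L_s)/(d_p/d_s)² = 1398/(4.80)² = 60.68.

60.7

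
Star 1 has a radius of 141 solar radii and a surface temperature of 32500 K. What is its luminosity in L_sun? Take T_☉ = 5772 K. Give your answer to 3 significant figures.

L/L_☉ = (R/R_☉)² (T/T_☉)⁴ = (141)² × (32500/5772)⁴
       = 1.988×10^4 × (5.631)⁴ = 1.988×10^4 × 1005 = 1.998×10^7.

2.00×10^7 L_sun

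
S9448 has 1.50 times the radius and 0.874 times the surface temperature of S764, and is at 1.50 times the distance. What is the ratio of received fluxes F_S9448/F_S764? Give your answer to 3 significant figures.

L_S9448/L_S764 = (R_S9448/R_S764)²(T_S9448/T_S764)⁴ = (1.50)² × (0.874)⁴ = 1.313.
F_S9448/F_S764 = (L_S9448/L_S764)/(d_S9448/d_S764)² = 1.313 / (1.50)² = 0.5835.

0.584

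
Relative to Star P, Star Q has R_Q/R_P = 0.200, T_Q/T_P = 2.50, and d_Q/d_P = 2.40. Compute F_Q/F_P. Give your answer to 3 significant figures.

L_Q/L_P = (R_Q/R_P)²(T_Q/T_P)⁴ = (0.200)² × (2.50)⁴ = 1.563.
F_Q/F_P = (L_Q/L_P)/(d_Q/d_P)² = 1.563 / (2.40)² = 0.2713.

0.271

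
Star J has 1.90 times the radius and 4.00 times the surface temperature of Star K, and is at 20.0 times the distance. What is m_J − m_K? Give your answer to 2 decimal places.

L_J/L_K = (1.90)²(4.00)⁴ = 924.2.
F_J/F_K = (L_J/L_K)/(d_J/d_K)² = 924.2/400.0 = 2.310.
m_J − m_K = −2.5 log₁₀(2.310) = -0.91.

-0.91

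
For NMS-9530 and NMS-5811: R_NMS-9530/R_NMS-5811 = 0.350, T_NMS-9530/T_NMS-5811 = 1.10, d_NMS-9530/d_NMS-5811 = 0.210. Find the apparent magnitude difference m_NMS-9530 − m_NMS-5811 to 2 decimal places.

-1.52

L_NMS-9530/L_NMS-5811 = (0.350)²(1.10)⁴ = 0.1794.
F_NMS-9530/F_NMS-5811 = (L_NMS-9530/L_NMS-5811)/(d_NMS-9530/d_NMS-5811)² = 0.1794/0.04410 = 4.067.
m_NMS-9530 − m_NMS-5811 = −2.5 log₁₀(4.067) = -1.52.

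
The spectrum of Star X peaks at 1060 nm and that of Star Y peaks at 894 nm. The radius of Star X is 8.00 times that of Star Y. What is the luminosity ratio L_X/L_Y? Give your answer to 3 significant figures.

32.4

Wien's law gives T ∝ 1/λ_max, so T_X/T_Y = λ_Y/λ_X = 894/1060 = 0.8434.
Then L ∝ R²T⁴ gives L_X/L_Y = (8.00)² × (0.8434)⁴ = 64.00 × 0.5060 = 32.38.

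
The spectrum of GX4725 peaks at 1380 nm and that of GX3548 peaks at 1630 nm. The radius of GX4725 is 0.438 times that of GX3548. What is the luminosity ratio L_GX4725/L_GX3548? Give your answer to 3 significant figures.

0.373

Wien's law gives T ∝ 1/λ_max, so T_GX4725/T_GX3548 = λ_GX3548/λ_GX4725 = 1630/1380 = 1.181.
Then L ∝ R²T⁴ gives L_GX4725/L_GX3548 = (0.438)² × (1.181)⁴ = 0.1918 × 1.946 = 0.3734.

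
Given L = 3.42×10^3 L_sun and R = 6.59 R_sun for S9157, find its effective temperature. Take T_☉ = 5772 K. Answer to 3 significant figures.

T/T_☉ = (L/L_☉)^(1/4) / (R/R_☉)^(1/2)
T = 5772 × (3.42×10^3)^(1/4) / √(6.59) = 5772 × 7.647 / 2.567 = 1.719×10^4 K.

1.72×10^4 K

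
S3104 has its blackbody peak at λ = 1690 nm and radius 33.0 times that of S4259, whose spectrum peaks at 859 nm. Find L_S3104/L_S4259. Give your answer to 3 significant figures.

72.7

Wien's law gives T ∝ 1/λ_max, so T_S3104/T_S4259 = λ_S4259/λ_S3104 = 859/1690 = 0.5083.
Then L ∝ R²T⁴ gives L_S3104/L_S4259 = (33.0)² × (0.5083)⁴ = 1089 × 0.06675 = 72.69.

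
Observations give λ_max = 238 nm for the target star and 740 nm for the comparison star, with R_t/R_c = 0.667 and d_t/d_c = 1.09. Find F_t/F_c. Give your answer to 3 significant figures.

35.0

Wien's law: T_t/T_c = λ_c/λ_t = 740/238 = 3.109.
L_t/L_c = (R_t/R_c)²(T_t/T_c)⁴ = (0.667)²(3.109)⁴ = 41.58.
F_t/F_c = (L_t/L_c)/(d_t/d_c)² = 41.58/(1.09)² = 35.00.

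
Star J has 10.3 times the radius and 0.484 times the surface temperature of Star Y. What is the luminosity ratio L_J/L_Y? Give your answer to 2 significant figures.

5.8

From the Stefan–Boltzmann law, L ∝ R²T⁴, so
L_J/L_Y = (R_J/R_Y)² (T_J/T_Y)⁴ = (10.3)² × (0.484)⁴ = 106.1 × 0.05488 = 5.822.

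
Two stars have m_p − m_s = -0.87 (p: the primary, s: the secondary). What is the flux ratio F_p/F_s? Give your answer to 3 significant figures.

F_p/F_s = 10^(−(m_p − m_s)/2.5) = 10^(0.87/2.5) = 10^0.348 = 2.228.

2.23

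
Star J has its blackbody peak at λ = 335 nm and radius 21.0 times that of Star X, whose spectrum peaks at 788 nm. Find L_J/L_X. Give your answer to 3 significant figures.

1.35×10^4

Wien's law gives T ∝ 1/λ_max, so T_J/T_X = λ_X/λ_J = 788/335 = 2.352.
Then L ∝ R²T⁴ gives L_J/L_X = (21.0)² × (2.352)⁴ = 441.0 × 30.61 = 1.350×10^4.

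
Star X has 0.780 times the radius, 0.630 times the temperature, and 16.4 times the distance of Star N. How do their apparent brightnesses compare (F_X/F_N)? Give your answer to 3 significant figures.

L_X/L_N = (R_X/R_N)²(T_X/T_N)⁴ = (0.780)² × (0.630)⁴ = 0.09584.
F_X/F_N = (L_X/L_N)/(d_X/d_N)² = 0.09584 / (16.4)² = 3.563×10^-4.

3.56×10^-4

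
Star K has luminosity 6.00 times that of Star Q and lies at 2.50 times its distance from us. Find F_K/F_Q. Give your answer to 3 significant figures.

0.960

F = L/(4πd²), so F_K/F_Q = (L_K/L_Q) / (d_K/d_Q)²
= 6.00 / (2.50)² = 6.00 / 6.250 = 0.9600.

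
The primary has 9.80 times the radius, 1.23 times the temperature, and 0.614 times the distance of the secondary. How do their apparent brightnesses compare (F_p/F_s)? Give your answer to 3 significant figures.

L_p/L_s = (R_p/R_s)²(T_p/T_s)⁴ = (9.80)² × (1.23)⁴ = 219.8.
F_p/F_s = (L_p/L_s)/(d_p/d_s)² = 219.8 / (0.614)² = 583.1.

583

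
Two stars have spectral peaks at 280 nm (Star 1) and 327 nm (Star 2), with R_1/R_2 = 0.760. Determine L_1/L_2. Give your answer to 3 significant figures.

1.07

Wien's law gives T ∝ 1/λ_max, so T_1/T_2 = λ_2/λ_1 = 327/280 = 1.168.
Then L ∝ R²T⁴ gives L_1/L_2 = (0.760)² × (1.168)⁴ = 0.5776 × 1.860 = 1.074.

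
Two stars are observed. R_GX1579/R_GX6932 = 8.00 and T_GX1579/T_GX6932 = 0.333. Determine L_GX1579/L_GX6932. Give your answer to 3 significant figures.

From the Stefan–Boltzmann law, L ∝ R²T⁴, so
L_GX1579/L_GX6932 = (R_GX1579/R_GX6932)² (T_GX1579/T_GX6932)⁴ = (8.00)² × (0.333)⁴ = 64.00 × 0.01230 = 0.7870.

0.787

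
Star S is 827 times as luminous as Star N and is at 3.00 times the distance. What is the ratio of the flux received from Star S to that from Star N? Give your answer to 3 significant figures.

F = L/(4πd²), so F_S/F_N = (L_S/L_N) / (d_S/d_N)²
= 827 / (3.00)² = 827 / 9.000 = 91.89.

91.9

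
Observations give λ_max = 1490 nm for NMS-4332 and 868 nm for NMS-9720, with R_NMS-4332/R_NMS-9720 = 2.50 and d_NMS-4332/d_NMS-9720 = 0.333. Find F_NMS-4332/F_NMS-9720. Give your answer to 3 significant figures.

Wien's law: T_NMS-4332/T_NMS-9720 = λ_NMS-9720/λ_NMS-4332 = 868/1490 = 0.5826.
L_NMS-4332/L_NMS-9720 = (R_NMS-4332/R_NMS-9720)²(T_NMS-4332/T_NMS-9720)⁴ = (2.50)²(0.5826)⁴ = 0.7198.
F_NMS-4332/F_NMS-9720 = (L_NMS-4332/L_NMS-9720)/(d_NMS-4332/d_NMS-9720)² = 0.7198/(0.333)² = 6.491.

6.49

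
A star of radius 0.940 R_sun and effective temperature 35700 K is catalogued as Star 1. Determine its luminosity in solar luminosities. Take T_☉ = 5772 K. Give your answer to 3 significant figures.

L/L_☉ = (R/R_☉)² (T/T_☉)⁴ = (0.940)² × (35700/5772)⁴
       = 0.8836 × (6.185)⁴ = 0.8836 × 1463 = 1293.

1.29×10^3 solar luminosities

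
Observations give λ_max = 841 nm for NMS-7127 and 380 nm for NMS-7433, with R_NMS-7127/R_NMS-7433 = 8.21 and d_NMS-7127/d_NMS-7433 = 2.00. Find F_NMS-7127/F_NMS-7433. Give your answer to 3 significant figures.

0.702

Wien's law: T_NMS-7127/T_NMS-7433 = λ_NMS-7433/λ_NMS-7127 = 380/841 = 0.4518.
L_NMS-7127/L_NMS-7433 = (R_NMS-7127/R_NMS-7433)²(T_NMS-7127/T_NMS-7433)⁴ = (8.21)²(0.4518)⁴ = 2.810.
F_NMS-7127/F_NMS-7433 = (L_NMS-7127/L_NMS-7433)/(d_NMS-7127/d_NMS-7433)² = 2.810/(2.00)² = 0.7024.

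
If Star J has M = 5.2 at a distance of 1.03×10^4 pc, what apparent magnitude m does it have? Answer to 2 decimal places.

m = M + 5 log₁₀(d/10 pc) = 5.2 + 5 log₁₀(1.03×10^4/10)
  = 5.2 + 5 × 3.013 = 5.2 + 15.06 = 20.26.

20.26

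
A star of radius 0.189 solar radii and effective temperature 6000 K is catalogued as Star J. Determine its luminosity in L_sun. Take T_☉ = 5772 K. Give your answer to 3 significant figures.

0.0417 L_sun

L/L_☉ = (R/R_☉)² (T/T_☉)⁴ = (0.189)² × (6000/5772)⁴
       = 0.03572 × (1.040)⁴ = 0.03572 × 1.168 = 0.04171.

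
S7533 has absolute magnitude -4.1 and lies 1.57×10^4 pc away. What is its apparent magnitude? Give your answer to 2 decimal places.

m = M + 5 log₁₀(d/10 pc) = -4.1 + 5 log₁₀(1.57×10^4/10)
  = -4.1 + 5 × 3.196 = -4.1 + 15.98 = 11.88.

11.88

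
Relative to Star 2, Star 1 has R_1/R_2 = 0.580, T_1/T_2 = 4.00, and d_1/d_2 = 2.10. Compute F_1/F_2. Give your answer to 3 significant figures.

L_1/L_2 = (R_1/R_2)²(T_1/T_2)⁴ = (0.580)² × (4.00)⁴ = 86.12.
F_1/F_2 = (L_1/L_2)/(d_1/d_2)² = 86.12 / (2.10)² = 19.53.

19.5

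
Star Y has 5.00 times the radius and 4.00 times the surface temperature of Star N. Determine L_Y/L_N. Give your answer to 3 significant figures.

From the Stefan–Boltzmann law, L ∝ R²T⁴, so
L_Y/L_N = (R_Y/R_N)² (T_Y/T_N)⁴ = (5.00)² × (4.00)⁴ = 25.00 × 256.0 = 6400.

6.40×10^3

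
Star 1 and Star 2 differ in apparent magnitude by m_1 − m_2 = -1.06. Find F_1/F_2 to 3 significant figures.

F_1/F_2 = 10^(−(m_1 − m_2)/2.5) = 10^(1.06/2.5) = 10^0.424 = 2.655.

2.65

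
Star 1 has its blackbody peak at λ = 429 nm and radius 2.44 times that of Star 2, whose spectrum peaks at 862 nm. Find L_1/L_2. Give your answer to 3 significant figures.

97.0

Wien's law gives T ∝ 1/λ_max, so T_1/T_2 = λ_2/λ_1 = 862/429 = 2.009.
Then L ∝ R²T⁴ gives L_1/L_2 = (2.44)² × (2.009)⁴ = 5.954 × 16.30 = 97.05.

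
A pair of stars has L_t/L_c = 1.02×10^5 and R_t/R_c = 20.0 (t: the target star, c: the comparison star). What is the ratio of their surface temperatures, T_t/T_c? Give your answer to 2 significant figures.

4.0

L ∝ R²T⁴ gives T ∝ (L/R²)^(1/4), so
T_t/T_c = (1.02×10^5 / 20.0²)^(1/4) = (255.0)^(1/4) = 3.996.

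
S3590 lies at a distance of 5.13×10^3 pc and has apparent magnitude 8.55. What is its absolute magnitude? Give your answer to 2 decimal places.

M = m − 5 log₁₀(d/10 pc) = 8.55 − 5 log₁₀(5.13×10^3/10)
  = 8.55 − 5 × 2.710 = 8.55 − 13.55 = -5.00.

-5.00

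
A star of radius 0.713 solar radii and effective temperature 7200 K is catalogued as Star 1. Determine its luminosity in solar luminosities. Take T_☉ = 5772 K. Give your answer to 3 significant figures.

L/L_☉ = (R/R_☉)² (T/T_☉)⁴ = (0.713)² × (7200/5772)⁴
       = 0.5084 × (1.247)⁴ = 0.5084 × 2.421 = 1.231.

1.23 solar luminosities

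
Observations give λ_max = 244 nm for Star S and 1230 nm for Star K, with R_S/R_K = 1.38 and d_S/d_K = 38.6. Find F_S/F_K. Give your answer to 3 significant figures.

Wien's law: T_S/T_K = λ_K/λ_S = 1230/244 = 5.041.
L_S/L_K = (R_S/R_K)²(T_S/T_K)⁴ = (1.38)²(5.041)⁴ = 1230.
F_S/F_K = (L_S/L_K)/(d_S/d_K)² = 1230/(38.6)² = 0.8254.

0.825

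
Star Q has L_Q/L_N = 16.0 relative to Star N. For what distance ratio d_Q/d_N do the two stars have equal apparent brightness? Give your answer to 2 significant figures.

4.0

Equal flux requires L_Q/d_Q² = L_N/d_N², so d_Q/d_N = √(L_Q/L_N)
= √(16.0) = 4.000.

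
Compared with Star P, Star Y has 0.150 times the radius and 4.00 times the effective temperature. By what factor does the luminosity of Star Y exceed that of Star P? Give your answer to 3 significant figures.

5.76

From the Stefan–Boltzmann law, L ∝ R²T⁴, so
L_Y/L_P = (R_Y/R_P)² (T_Y/T_P)⁴ = (0.150)² × (4.00)⁴ = 0.02250 × 256.0 = 5.760.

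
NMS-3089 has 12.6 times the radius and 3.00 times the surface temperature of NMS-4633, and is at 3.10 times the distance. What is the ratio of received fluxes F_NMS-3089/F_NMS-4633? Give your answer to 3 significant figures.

L_NMS-3089/L_NMS-4633 = (R_NMS-3089/R_NMS-4633)²(T_NMS-3089/T_NMS-4633)⁴ = (12.6)² × (3.00)⁴ = 1.286×10^4.
F_NMS-3089/F_NMS-4633 = (L_NMS-3089/L_NMS-4633)/(d_NMS-3089/d_NMS-4633)² = 1.286×10^4 / (3.10)² = 1338.

1.34×10^3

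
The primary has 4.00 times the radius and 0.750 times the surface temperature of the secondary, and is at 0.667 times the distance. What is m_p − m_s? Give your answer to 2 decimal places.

-2.64

L_p/L_s = (4.00)²(0.750)⁴ = 5.062.
F_p/F_s = (L_p/L_s)/(d_p/d_s)² = 5.062/0.4449 = 11.38.
m_p − m_s = −2.5 log₁₀(11.38) = -2.64.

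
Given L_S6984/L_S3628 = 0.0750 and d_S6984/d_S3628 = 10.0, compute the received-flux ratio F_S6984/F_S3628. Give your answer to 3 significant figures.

7.50×10^-4

F = L/(4πd²), so F_S6984/F_S3628 = (L_S6984/L_S3628) / (d_S6984/d_S3628)²
= 0.0750 / (10.0)² = 0.0750 / 100.0 = 7.500×10^-4.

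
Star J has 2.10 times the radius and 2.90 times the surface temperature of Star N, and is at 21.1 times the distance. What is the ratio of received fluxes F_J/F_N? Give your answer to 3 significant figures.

0.701

L_J/L_N = (R_J/R_N)²(T_J/T_N)⁴ = (2.10)² × (2.90)⁴ = 311.9.
F_J/F_N = (L_J/L_N)/(d_J/d_N)² = 311.9 / (21.1)² = 0.7006.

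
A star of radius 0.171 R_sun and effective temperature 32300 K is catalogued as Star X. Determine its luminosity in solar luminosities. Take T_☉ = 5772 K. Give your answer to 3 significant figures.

L/L_☉ = (R/R_☉)² (T/T_☉)⁴ = (0.171)² × (32300/5772)⁴
       = 0.02924 × (5.596)⁴ = 0.02924 × 980.6 = 28.67.

28.7 solar luminosities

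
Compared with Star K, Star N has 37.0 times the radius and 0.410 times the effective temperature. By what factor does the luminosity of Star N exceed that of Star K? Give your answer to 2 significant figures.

39

From the Stefan–Boltzmann law, L ∝ R²T⁴, so
L_N/L_K = (R_N/R_K)² (T_N/T_K)⁴ = (37.0)² × (0.410)⁴ = 1369 × 0.02826 = 38.68.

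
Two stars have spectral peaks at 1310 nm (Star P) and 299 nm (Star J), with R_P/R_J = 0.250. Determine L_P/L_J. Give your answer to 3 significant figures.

Wien's law gives T ∝ 1/λ_max, so T_P/T_J = λ_J/λ_P = 299/1310 = 0.2282.
Then L ∝ R²T⁴ gives L_P/L_J = (0.250)² × (0.2282)⁴ = 0.06250 × 0.002714 = 1.696×10^-4.

1.70×10^-4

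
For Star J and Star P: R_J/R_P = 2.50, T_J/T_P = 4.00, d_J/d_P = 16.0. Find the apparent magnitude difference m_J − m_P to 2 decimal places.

-1.99

L_J/L_P = (2.50)²(4.00)⁴ = 1600.
F_J/F_P = (L_J/L_P)/(d_J/d_P)² = 1600/256.0 = 6.250.
m_J − m_P = −2.5 log₁₀(6.250) = -1.99.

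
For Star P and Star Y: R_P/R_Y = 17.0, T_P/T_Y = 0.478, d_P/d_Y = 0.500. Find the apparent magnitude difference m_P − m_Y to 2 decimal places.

L_P/L_Y = (17.0)²(0.478)⁴ = 15.09.
F_P/F_Y = (L_P/L_Y)/(d_P/d_Y)² = 15.09/0.2500 = 60.35.
m_P − m_Y = −2.5 log₁₀(60.35) = -4.45.

-4.45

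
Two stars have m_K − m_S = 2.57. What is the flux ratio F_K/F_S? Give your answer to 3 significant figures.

0.0938

F_K/F_S = 10^(−(m_K − m_S)/2.5) = 10^(-2.57/2.5) = 10^-1.028 = 0.09376.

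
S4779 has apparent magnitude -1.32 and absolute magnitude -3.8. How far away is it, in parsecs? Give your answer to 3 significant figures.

m − M = 5 log₁₀(d/10 pc)
-1.32 − (-3.8) = 2.48 = 5 log₁₀(d/10)
d = 10 × 10^(2.48/5) = 10 × 10^0.496 = 31.33 pc.

31.3 pc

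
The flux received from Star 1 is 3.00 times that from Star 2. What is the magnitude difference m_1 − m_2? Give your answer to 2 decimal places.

m_1 − m_2 = −2.5 log₁₀(F_1/F_2) = −2.5 log₁₀(3.00) = −2.5 × (0.477) = -1.193.

-1.19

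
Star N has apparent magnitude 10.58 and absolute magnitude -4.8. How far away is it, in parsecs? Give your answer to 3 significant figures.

m − M = 5 log₁₀(d/10 pc)
10.58 − (-4.8) = 15.38 = 5 log₁₀(d/10)
d = 10 × 10^(15.38/5) = 10 × 10^3.076 = 1.191×10^4 pc.

1.19×10^4 pc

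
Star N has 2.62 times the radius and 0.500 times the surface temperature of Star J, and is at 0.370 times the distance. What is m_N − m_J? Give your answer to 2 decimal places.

L_N/L_J = (2.62)²(0.500)⁴ = 0.4290.
F_N/F_J = (L_N/L_J)/(d_N/d_J)² = 0.4290/0.1369 = 3.134.
m_N − m_J = −2.5 log₁₀(3.134) = -1.24.

-1.24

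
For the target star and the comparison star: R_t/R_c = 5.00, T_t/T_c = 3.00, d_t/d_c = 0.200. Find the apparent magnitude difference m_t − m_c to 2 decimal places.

L_t/L_c = (5.00)²(3.00)⁴ = 2025.
F_t/F_c = (L_t/L_c)/(d_t/d_c)² = 2025/0.04000 = 5.062×10^4.
m_t − m_c = −2.5 log₁₀(5.062×10^4) = -11.76.

-11.76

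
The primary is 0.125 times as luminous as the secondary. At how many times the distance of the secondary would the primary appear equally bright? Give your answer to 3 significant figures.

0.354

Equal flux requires L_p/d_p² = L_s/d_s², so d_p/d_s = √(L_p/L_s)
= √(0.125) = 0.3536.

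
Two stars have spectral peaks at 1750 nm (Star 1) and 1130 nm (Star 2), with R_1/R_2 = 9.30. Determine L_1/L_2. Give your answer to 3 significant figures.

Wien's law gives T ∝ 1/λ_max, so T_1/T_2 = λ_2/λ_1 = 1130/1750 = 0.6457.
Then L ∝ R²T⁴ gives L_1/L_2 = (9.30)² × (0.6457)⁴ = 86.49 × 0.1738 = 15.04.

15.0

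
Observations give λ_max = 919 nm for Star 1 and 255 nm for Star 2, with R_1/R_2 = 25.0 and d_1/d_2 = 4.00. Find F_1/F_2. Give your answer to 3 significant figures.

Wien's law: T_1/T_2 = λ_2/λ_1 = 255/919 = 0.2775.
L_1/L_2 = (R_1/R_2)²(T_1/T_2)⁴ = (25.0)²(0.2775)⁴ = 3.705.
F_1/F_2 = (L_1/L_2)/(d_1/d_2)² = 3.705/(4.00)² = 0.2316.

0.232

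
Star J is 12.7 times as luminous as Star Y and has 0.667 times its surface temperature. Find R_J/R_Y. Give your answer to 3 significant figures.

L ∝ R²T⁴ gives R ∝ √L / T², so
R_J/R_Y = √(12.7) / (0.667)² = 3.564 / 0.4449 = 8.010.

8.01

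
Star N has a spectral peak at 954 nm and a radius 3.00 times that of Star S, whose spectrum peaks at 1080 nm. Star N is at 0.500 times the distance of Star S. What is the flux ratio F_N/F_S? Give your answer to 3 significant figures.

Wien's law: T_N/T_S = λ_S/λ_N = 1080/954 = 1.132.
L_N/L_S = (R_N/R_S)²(T_N/T_S)⁴ = (3.00)²(1.132)⁴ = 14.78.
F_N/F_S = (L_N/L_S)/(d_N/d_S)² = 14.78/(0.500)² = 59.13.

59.1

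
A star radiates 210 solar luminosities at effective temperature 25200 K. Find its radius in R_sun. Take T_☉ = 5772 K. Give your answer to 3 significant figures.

R/R_☉ = √(L/L_☉) / (T/T_☉)² = √(210) / (4.366)²
       = 14.49 / 19.06 = 0.7603.

0.760 R_sun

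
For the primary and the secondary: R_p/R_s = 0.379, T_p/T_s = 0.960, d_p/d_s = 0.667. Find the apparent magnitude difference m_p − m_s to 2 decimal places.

L_p/L_s = (0.379)²(0.960)⁴ = 0.1220.
F_p/F_s = (L_p/L_s)/(d_p/d_s)² = 0.1220/0.4449 = 0.2742.
m_p − m_s = −2.5 log₁₀(0.2742) = 1.40.

1.40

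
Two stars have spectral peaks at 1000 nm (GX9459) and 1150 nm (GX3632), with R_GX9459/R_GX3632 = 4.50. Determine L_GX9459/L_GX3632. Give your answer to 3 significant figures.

35.4

Wien's law gives T ∝ 1/λ_max, so T_GX9459/T_GX3632 = λ_GX3632/λ_GX9459 = 1150/1000 = 1.150.
Then L ∝ R²T⁴ gives L_GX9459/L_GX3632 = (4.50)² × (1.150)⁴ = 20.25 × 1.749 = 35.42.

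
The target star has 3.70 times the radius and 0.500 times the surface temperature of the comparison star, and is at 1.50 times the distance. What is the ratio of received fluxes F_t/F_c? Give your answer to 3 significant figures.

0.380

L_t/L_c = (R_t/R_c)²(T_t/T_c)⁴ = (3.70)² × (0.500)⁴ = 0.8556.
F_t/F_c = (L_t/L_c)/(d_t/d_c)² = 0.8556 / (1.50)² = 0.3803.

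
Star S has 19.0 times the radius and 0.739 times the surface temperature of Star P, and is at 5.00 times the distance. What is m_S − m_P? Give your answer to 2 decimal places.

L_S/L_P = (19.0)²(0.739)⁴ = 107.7.
F_S/F_P = (L_S/L_P)/(d_S/d_P)² = 107.7/25.00 = 4.307.
m_S − m_P = −2.5 log₁₀(4.307) = -1.59.

-1.59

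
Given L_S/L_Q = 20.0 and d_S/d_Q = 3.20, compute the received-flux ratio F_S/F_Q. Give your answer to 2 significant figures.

2.0

F = L/(4πd²), so F_S/F_Q = (L_S/L_Q) / (d_S/d_Q)²
= 20.0 / (3.20)² = 20.0 / 10.24 = 1.953.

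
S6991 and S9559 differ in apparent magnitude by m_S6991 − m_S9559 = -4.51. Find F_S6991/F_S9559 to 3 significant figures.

63.7

F_S6991/F_S9559 = 10^(−(m_S6991 − m_S9559)/2.5) = 10^(4.51/2.5) = 10^1.804 = 63.68.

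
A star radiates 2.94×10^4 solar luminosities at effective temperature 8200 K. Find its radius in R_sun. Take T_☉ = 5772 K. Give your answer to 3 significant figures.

85.0 R_sun

R/R_☉ = √(L/L_☉) / (T/T_☉)² = √(2.94×10^4) / (1.421)²
       = 171.5 / 2.018 = 84.96.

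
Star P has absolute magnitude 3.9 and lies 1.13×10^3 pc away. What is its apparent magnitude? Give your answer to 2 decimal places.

14.17

m = M + 5 log₁₀(d/10 pc) = 3.9 + 5 log₁₀(1.13×10^3/10)
  = 3.9 + 5 × 2.053 = 3.9 + 10.27 = 14.17.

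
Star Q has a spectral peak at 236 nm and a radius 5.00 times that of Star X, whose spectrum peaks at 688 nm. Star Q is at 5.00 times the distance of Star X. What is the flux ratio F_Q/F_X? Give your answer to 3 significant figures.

Wien's law: T_Q/T_X = λ_X/λ_Q = 688/236 = 2.915.
L_Q/L_X = (R_Q/R_X)²(T_Q/T_X)⁴ = (5.00)²(2.915)⁴ = 1806.
F_Q/F_X = (L_Q/L_X)/(d_Q/d_X)² = 1806/(5.00)² = 72.23.

72.2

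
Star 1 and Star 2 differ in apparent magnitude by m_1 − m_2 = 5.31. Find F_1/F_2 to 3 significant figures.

0.00752

F_1/F_2 = 10^(−(m_1 − m_2)/2.5) = 10^(-5.31/2.5) = 10^-2.124 = 0.007516.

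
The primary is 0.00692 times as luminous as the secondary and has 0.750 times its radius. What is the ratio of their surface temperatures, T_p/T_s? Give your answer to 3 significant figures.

0.333

L ∝ R²T⁴ gives T ∝ (L/R²)^(1/4), so
T_p/T_s = (0.00692 / 0.750²)^(1/4) = (0.01230)^(1/4) = 0.3330.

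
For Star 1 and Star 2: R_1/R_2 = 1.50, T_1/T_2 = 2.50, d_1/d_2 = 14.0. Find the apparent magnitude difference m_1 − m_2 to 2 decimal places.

L_1/L_2 = (1.50)²(2.50)⁴ = 87.89.
F_1/F_2 = (L_1/L_2)/(d_1/d_2)² = 87.89/196.0 = 0.4484.
m_1 − m_2 = −2.5 log₁₀(0.4484) = 0.87.

0.87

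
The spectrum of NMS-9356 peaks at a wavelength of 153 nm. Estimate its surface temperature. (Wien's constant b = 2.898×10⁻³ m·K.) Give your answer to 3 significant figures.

1.89×10^4 K

T = b/λ_max = 2.898×10⁻³ / (153×10⁻⁹) = 1.894×10^4 K.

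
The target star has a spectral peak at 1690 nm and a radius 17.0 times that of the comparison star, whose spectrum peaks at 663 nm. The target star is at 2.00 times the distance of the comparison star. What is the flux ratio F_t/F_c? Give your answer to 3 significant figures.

1.71

Wien's law: T_t/T_c = λ_c/λ_t = 663/1690 = 0.3923.
L_t/L_c = (R_t/R_c)²(T_t/T_c)⁴ = (17.0)²(0.3923)⁴ = 6.845.
F_t/F_c = (L_t/L_c)/(d_t/d_c)² = 6.845/(2.00)² = 1.711.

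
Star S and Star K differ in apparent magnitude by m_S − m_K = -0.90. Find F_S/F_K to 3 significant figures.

F_S/F_K = 10^(−(m_S − m_K)/2.5) = 10^(0.90/2.5) = 10^0.360 = 2.291.

2.29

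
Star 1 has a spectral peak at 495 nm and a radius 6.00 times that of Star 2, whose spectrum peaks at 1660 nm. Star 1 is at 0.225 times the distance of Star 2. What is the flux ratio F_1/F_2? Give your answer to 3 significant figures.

8.99×10^4

Wien's law: T_1/T_2 = λ_2/λ_1 = 1660/495 = 3.354.
L_1/L_2 = (R_1/R_2)²(T_1/T_2)⁴ = (6.00)²(3.354)⁴ = 4553.
F_1/F_2 = (L_1/L_2)/(d_1/d_2)² = 4553/(0.225)² = 8.994×10^4.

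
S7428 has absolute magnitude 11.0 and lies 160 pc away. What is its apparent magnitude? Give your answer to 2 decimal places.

m = M + 5 log₁₀(d/10 pc) = 11.0 + 5 log₁₀(160/10)
  = 11.0 + 5 × 1.204 = 11.0 + 6.02 = 17.02.

17.02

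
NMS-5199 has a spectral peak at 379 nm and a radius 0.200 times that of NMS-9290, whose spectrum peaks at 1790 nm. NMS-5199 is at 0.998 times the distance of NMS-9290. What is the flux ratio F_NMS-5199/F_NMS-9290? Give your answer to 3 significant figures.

20.0

Wien's law: T_NMS-5199/T_NMS-9290 = λ_NMS-9290/λ_NMS-5199 = 1790/379 = 4.723.
L_NMS-5199/L_NMS-9290 = (R_NMS-5199/R_NMS-9290)²(T_NMS-5199/T_NMS-9290)⁴ = (0.200)²(4.723)⁴ = 19.90.
F_NMS-5199/F_NMS-9290 = (L_NMS-5199/L_NMS-9290)/(d_NMS-5199/d_NMS-9290)² = 19.90/(0.998)² = 19.98.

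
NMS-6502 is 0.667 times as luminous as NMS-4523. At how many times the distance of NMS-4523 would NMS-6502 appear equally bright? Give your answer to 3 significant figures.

Equal flux requires L_NMS-6502/d_NMS-6502² = L_NMS-4523/d_NMS-4523², so d_NMS-6502/d_NMS-4523 = √(L_NMS-6502/L_NMS-4523)
= √(0.667) = 0.8167.

0.817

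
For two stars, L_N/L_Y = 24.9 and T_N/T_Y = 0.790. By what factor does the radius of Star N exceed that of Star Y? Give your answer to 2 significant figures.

L ∝ R²T⁴ gives R ∝ √L / T², so
R_N/R_Y = √(24.9) / (0.790)² = 4.990 / 0.6241 = 7.995.

8.0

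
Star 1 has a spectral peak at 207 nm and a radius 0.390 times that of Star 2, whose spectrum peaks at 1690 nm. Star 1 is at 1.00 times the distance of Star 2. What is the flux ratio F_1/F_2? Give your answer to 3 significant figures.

Wien's law: T_1/T_2 = λ_2/λ_1 = 1690/207 = 8.164.
L_1/L_2 = (R_1/R_2)²(T_1/T_2)⁴ = (0.390)²(8.164)⁴ = 675.8.
F_1/F_2 = (L_1/L_2)/(d_1/d_2)² = 675.8/(1.00)² = 675.8.

676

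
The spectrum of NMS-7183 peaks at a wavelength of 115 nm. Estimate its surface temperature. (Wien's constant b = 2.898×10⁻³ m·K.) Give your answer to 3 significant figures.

2.52×10^4 K

T = b/λ_max = 2.898×10⁻³ / (115×10⁻⁹) = 2.520×10^4 K.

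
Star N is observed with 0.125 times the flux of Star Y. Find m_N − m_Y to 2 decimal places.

m_N − m_Y = −2.5 log₁₀(F_N/F_Y) = −2.5 log₁₀(0.125) = −2.5 × (-0.903) = 2.258.

2.26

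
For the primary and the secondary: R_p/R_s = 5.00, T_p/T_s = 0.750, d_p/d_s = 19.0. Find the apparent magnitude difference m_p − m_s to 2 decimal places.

L_p/L_s = (5.00)²(0.750)⁴ = 7.910.
F_p/F_s = (L_p/L_s)/(d_p/d_s)² = 7.910/361.0 = 0.02191.
m_p − m_s = −2.5 log₁₀(0.02191) = 4.15.

4.15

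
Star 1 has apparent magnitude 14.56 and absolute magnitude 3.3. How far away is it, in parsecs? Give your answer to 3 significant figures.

1.79×10^3 pc

m − M = 5 log₁₀(d/10 pc)
14.56 − (3.3) = 11.26 = 5 log₁₀(d/10)
d = 10 × 10^(11.26/5) = 10 × 10^2.252 = 1786 pc.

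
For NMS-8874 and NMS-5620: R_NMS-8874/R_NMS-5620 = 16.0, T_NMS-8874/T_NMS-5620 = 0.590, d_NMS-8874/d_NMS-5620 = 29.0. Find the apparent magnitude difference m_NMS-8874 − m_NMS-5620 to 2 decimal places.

3.58

L_NMS-8874/L_NMS-5620 = (16.0)²(0.590)⁴ = 31.02.
F_NMS-8874/F_NMS-5620 = (L_NMS-8874/L_NMS-5620)/(d_NMS-8874/d_NMS-5620)² = 31.02/841.0 = 0.03689.
m_NMS-8874 − m_NMS-5620 = −2.5 log₁₀(0.03689) = 3.58.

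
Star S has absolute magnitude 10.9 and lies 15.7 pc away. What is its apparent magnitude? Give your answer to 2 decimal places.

11.88

m = M + 5 log₁₀(d/10 pc) = 10.9 + 5 log₁₀(15.7/10)
  = 10.9 + 5 × 0.196 = 10.9 + 0.98 = 11.88.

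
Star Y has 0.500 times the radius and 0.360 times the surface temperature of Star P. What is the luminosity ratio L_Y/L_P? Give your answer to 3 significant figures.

From the Stefan–Boltzmann law, L ∝ R²T⁴, so
L_Y/L_P = (R_Y/R_P)² (T_Y/T_P)⁴ = (0.500)² × (0.360)⁴ = 0.2500 × 0.01680 = 0.004199.

0.00420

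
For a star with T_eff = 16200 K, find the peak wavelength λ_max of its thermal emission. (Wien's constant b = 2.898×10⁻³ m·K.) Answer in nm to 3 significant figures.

λ_max = b/T = 2.898×10⁻³ / 16200 = 1.79×10^-7 m = 178.9 nm.

179 nm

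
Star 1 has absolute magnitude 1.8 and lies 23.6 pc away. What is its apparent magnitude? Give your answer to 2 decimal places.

m = M + 5 log₁₀(d/10 pc) = 1.8 + 5 log₁₀(23.6/10)
  = 1.8 + 5 × 0.373 = 1.8 + 1.86 = 3.66.

3.66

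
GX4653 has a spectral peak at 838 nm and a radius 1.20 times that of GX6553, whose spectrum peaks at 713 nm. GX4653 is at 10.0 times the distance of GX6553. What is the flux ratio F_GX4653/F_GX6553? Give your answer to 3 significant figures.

Wien's law: T_GX4653/T_GX6553 = λ_GX6553/λ_GX4653 = 713/838 = 0.8508.
L_GX4653/L_GX6553 = (R_GX4653/R_GX6553)²(T_GX4653/T_GX6553)⁴ = (1.20)²(0.8508)⁴ = 0.7546.
F_GX4653/F_GX6553 = (L_GX4653/L_GX6553)/(d_GX4653/d_GX6553)² = 0.7546/(10.0)² = 0.007546.

0.00755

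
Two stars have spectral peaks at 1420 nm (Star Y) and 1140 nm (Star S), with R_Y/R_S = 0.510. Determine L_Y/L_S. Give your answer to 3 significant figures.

Wien's law gives T ∝ 1/λ_max, so T_Y/T_S = λ_S/λ_Y = 1140/1420 = 0.8028.
Then L ∝ R²T⁴ gives L_Y/L_S = (0.510)² × (0.8028)⁴ = 0.2601 × 0.4154 = 0.1080.

0.108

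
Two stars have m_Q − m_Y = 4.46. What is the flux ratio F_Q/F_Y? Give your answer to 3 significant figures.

0.0164

F_Q/F_Y = 10^(−(m_Q − m_Y)/2.5) = 10^(-4.46/2.5) = 10^-1.784 = 0.01644.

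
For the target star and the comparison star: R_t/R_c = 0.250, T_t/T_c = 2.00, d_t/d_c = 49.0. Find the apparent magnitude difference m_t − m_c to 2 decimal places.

8.45

L_t/L_c = (0.250)²(2.00)⁴ = 1.000.
F_t/F_c = (L_t/L_c)/(d_t/d_c)² = 1.000/2401 = 4.165×10^-4.
m_t − m_c = −2.5 log₁₀(4.165×10^-4) = 8.45.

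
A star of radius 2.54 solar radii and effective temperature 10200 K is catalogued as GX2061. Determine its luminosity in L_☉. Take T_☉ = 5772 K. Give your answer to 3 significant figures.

L/L_☉ = (R/R_☉)² (T/T_☉)⁴ = (2.54)² × (10200/5772)⁴
       = 6.452 × (1.767)⁴ = 6.452 × 9.752 = 62.92.

62.9 L_☉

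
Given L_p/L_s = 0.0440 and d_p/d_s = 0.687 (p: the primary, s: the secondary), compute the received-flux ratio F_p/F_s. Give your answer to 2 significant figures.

0.093

F = L/(4πd²), so F_p/F_s = (L_p/L_s) / (d_p/d_s)²
= 0.0440 / (0.687)² = 0.0440 / 0.4720 = 0.09323.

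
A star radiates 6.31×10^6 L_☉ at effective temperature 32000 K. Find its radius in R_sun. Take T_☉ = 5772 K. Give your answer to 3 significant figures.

R/R_☉ = √(L/L_☉) / (T/T_☉)² = √(6.31×10^6) / (5.544)²
       = 2512 / 30.74 = 81.73.

81.7 R_sun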